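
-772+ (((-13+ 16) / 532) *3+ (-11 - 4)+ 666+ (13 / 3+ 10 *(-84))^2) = 3343066801 / 4788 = 698217.79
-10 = -10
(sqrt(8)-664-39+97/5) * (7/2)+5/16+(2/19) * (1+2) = -3635797/1520+7 * sqrt(2) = -2382.07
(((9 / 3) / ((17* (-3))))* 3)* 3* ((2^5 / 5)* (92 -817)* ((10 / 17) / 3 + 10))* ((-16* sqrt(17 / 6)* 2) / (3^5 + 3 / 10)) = -386048000* sqrt(102) / 703137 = -5545.00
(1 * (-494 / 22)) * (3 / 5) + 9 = -246 / 55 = -4.47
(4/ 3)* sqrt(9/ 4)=2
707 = 707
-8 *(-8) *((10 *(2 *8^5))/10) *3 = 12582912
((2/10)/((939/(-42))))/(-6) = 7/4695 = 0.00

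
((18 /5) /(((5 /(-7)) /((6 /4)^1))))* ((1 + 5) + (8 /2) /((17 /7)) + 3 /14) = -50517 /850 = -59.43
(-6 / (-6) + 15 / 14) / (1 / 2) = 29 / 7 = 4.14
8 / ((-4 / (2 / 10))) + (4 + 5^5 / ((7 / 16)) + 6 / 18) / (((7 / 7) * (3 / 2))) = 1500784 / 315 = 4764.39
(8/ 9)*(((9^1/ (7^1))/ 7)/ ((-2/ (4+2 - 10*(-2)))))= -104/ 49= -2.12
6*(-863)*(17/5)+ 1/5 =-17605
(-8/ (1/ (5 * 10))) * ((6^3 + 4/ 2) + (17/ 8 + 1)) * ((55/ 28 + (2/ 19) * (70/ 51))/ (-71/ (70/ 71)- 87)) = 12651666875/ 10785939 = 1172.98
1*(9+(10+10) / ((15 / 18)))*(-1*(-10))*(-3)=-990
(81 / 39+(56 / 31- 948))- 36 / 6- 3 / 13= -950.35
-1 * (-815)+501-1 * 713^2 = -507053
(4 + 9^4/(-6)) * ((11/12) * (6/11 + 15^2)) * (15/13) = -27030495/104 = -259908.61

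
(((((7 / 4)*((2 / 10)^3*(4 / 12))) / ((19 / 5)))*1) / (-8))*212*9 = -1113 / 3800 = -0.29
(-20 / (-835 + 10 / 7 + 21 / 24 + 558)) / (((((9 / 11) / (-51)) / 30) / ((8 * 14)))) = -234572800 / 15383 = -15248.83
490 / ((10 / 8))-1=391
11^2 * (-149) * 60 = -1081740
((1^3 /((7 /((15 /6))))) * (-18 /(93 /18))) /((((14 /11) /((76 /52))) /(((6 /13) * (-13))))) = 169290 /19747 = 8.57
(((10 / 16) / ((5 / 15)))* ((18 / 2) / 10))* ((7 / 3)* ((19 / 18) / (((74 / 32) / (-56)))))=-3724 / 37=-100.65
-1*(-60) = 60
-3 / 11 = -0.27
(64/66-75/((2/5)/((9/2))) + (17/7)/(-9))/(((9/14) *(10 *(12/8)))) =-467387/5346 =-87.43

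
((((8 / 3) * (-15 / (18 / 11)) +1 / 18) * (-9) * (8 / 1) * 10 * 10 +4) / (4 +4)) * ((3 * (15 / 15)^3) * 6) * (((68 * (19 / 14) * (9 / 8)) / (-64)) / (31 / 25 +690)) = -2610413325 / 2815232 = -927.25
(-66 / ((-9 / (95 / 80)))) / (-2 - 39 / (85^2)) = -1510025 / 347736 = -4.34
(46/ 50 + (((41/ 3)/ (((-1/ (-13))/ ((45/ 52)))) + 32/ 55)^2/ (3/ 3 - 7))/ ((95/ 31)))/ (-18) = 1879558501/ 26136000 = 71.91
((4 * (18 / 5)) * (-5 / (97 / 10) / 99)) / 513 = -80 / 547371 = -0.00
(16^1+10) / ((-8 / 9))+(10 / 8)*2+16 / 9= -899 / 36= -24.97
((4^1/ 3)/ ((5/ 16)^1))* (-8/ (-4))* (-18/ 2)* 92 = -35328/ 5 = -7065.60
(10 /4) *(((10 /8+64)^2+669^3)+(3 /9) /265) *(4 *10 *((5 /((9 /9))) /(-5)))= -19043275233455 /636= -29942256656.38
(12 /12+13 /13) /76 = 0.03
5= 5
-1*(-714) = 714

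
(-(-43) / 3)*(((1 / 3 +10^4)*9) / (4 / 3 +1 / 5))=841332.39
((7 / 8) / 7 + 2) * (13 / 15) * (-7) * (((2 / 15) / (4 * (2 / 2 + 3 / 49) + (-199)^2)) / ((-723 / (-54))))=-75803 / 23384916850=-0.00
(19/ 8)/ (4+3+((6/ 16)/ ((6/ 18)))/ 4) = 76/ 233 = 0.33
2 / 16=1 / 8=0.12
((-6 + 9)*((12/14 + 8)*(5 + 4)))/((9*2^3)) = 93/28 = 3.32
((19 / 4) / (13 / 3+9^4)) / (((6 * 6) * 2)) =19 / 1890816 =0.00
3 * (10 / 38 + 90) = 5145 / 19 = 270.79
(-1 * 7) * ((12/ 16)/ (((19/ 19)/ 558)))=-5859/ 2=-2929.50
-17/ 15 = -1.13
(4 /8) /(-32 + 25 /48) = -24 /1511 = -0.02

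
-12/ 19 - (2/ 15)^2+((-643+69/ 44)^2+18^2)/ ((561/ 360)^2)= 3067080564620276/ 18088589475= 169558.86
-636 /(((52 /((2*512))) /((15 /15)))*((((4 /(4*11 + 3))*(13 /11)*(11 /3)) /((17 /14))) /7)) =-48783744 /169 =-288661.21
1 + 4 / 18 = 11 / 9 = 1.22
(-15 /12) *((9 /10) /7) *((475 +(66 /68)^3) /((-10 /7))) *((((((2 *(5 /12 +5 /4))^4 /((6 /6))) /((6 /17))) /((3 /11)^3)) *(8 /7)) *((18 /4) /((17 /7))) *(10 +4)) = 21784703103625 /795906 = 27370949.71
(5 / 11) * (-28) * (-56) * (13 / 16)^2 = 41405 / 88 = 470.51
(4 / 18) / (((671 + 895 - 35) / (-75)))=-50 / 4593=-0.01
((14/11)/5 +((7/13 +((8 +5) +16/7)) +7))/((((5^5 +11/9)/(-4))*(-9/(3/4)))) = 346527/140820680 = 0.00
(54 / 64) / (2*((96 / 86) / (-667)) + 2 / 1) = 774387 / 1832512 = 0.42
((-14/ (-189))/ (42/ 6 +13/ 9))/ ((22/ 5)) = 5/ 2508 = 0.00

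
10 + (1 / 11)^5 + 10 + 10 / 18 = 29794444 / 1449459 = 20.56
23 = 23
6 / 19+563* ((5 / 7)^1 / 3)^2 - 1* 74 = -349975 / 8379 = -41.77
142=142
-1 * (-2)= 2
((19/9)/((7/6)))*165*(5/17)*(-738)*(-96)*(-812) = -5051879152.94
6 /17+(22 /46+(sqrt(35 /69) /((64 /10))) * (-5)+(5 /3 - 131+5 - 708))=-975352 /1173 - 25 * sqrt(2415) /2208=-832.06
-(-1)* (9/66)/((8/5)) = 15/176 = 0.09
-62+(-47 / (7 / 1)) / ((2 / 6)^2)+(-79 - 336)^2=1204718 / 7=172102.57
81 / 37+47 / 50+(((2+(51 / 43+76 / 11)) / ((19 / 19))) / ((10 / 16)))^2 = 109278927181 / 413898650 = 264.02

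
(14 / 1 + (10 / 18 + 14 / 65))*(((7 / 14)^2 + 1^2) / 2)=8641 / 936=9.23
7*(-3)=-21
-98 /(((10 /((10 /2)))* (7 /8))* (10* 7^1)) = -4 /5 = -0.80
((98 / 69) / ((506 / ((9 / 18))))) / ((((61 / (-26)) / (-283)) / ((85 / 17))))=901355 / 1064877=0.85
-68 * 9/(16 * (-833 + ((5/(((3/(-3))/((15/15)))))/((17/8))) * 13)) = 2601/58724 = 0.04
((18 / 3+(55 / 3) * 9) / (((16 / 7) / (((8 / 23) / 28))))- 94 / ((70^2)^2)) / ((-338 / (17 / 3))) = -2181149249 / 139990305000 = -0.02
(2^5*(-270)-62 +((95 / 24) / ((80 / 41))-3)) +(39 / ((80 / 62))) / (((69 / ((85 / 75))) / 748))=-613207769 / 73600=-8331.63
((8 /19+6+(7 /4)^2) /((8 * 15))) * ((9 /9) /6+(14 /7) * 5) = 58621 /72960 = 0.80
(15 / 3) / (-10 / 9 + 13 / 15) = -20.45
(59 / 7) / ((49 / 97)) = 5723 / 343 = 16.69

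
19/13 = 1.46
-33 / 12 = -11 / 4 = -2.75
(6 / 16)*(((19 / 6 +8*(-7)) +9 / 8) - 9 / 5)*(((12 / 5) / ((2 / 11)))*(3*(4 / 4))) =-635679 / 800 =-794.60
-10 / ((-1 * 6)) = 5 / 3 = 1.67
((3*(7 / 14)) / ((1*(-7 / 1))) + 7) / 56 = 95 / 784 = 0.12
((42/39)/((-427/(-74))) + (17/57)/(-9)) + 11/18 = 622097/813618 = 0.76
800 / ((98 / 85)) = 34000 / 49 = 693.88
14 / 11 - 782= -8588 / 11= -780.73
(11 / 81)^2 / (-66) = -11 / 39366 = -0.00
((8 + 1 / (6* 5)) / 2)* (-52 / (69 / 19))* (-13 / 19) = 40729 / 1035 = 39.35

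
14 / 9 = 1.56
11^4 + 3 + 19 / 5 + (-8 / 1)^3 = 70679 / 5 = 14135.80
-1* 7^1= -7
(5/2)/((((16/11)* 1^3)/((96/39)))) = 55/13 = 4.23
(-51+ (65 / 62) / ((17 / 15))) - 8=-61211 / 1054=-58.07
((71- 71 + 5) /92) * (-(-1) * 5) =25 /92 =0.27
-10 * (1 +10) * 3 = -330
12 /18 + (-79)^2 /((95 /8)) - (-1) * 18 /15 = 150316 /285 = 527.42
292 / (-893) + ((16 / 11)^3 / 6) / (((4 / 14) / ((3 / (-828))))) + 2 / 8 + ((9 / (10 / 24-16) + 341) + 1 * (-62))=4656748521077 / 16730494308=278.34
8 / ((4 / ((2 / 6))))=2 / 3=0.67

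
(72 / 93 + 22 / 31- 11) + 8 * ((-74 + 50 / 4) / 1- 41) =-25715 / 31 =-829.52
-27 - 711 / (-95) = -1854 / 95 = -19.52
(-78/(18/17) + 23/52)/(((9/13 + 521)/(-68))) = 194191/20346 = 9.54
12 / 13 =0.92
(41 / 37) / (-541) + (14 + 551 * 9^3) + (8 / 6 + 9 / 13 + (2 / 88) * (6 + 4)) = 6898949631781 / 17174586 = 401695.25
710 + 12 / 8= 1423 / 2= 711.50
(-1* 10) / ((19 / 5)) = -50 / 19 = -2.63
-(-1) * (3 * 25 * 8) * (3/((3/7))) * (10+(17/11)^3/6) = 59341100/1331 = 44583.85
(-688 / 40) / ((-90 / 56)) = 2408 / 225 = 10.70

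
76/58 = 38/29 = 1.31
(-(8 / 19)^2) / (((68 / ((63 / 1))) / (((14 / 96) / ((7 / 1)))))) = -21 / 6137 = -0.00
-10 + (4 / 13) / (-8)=-261 / 26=-10.04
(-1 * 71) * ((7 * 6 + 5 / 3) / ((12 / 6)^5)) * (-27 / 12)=27903 / 128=217.99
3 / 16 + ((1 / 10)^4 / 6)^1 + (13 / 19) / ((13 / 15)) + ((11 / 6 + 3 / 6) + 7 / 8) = 1590423 / 380000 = 4.19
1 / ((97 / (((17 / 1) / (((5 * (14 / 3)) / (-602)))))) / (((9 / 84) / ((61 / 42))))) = -19737 / 59170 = -0.33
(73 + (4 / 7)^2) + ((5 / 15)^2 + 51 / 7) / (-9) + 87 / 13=4086326 / 51597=79.20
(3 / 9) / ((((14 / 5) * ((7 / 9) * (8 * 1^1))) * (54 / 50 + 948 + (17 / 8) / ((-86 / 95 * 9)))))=145125 / 7196983241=0.00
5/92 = 0.05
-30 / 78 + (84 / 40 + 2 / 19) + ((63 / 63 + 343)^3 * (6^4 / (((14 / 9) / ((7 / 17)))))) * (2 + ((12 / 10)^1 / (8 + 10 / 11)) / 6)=58111682647840977 / 2057510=28243693905.66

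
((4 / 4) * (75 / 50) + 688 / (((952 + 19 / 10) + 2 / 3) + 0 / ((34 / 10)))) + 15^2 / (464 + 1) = 4802031 / 1775494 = 2.70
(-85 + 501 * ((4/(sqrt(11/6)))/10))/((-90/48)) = 136/3 - 2672 * sqrt(66)/275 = -33.60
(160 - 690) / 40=-53 / 4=-13.25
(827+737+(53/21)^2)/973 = 692533/429093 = 1.61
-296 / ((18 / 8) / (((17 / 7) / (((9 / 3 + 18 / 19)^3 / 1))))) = -138057952 / 26578125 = -5.19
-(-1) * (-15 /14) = -15 /14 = -1.07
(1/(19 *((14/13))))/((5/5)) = 13/266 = 0.05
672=672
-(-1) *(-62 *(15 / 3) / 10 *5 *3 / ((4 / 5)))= -2325 / 4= -581.25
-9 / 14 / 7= -9 / 98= -0.09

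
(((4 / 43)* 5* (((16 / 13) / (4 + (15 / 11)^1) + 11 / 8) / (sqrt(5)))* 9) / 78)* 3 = 88605* sqrt(5) / 1715012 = 0.12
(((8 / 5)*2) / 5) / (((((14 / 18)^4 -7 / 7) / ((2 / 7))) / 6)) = -19683 / 11375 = -1.73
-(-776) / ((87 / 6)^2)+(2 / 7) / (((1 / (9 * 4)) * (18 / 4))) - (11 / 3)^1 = 40795 / 17661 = 2.31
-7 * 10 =-70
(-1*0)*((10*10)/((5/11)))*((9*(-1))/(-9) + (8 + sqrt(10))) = 0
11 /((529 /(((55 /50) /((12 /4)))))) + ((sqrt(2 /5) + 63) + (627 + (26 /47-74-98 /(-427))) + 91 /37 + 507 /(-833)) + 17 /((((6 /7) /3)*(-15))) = sqrt(10) /5 + 86197867771427 /140233361709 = 615.31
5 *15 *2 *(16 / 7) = 2400 / 7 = 342.86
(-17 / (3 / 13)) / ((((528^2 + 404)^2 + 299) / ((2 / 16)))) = -17 / 143900196264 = -0.00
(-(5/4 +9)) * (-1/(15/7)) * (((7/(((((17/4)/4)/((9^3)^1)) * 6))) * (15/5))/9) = 108486/85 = 1276.31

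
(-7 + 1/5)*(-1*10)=68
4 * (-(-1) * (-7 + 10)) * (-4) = -48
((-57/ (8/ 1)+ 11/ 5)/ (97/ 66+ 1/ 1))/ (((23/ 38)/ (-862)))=2840.05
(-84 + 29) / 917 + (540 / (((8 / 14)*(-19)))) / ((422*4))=-2630525 / 29410024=-0.09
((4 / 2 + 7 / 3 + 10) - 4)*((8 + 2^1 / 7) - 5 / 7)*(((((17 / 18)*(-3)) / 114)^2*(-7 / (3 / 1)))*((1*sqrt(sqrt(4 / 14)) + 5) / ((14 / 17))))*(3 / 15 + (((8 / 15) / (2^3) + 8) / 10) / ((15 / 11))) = -14376337079 / 26527435200 - 14376337079*2^(1 / 4)*7^(3 / 4) / 928460232000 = -0.62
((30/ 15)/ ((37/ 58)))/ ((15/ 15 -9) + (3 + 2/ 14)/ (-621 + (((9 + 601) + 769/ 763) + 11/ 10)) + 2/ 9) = -35416134/ 91854535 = -0.39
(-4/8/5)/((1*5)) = -1/50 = -0.02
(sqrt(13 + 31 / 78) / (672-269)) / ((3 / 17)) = 17 * sqrt(81510) / 94302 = 0.05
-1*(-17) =17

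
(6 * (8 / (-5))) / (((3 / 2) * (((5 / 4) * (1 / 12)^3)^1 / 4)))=-884736 / 25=-35389.44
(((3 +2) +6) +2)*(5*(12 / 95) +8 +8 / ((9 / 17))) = 52780 / 171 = 308.65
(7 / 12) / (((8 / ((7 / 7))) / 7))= 49 / 96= 0.51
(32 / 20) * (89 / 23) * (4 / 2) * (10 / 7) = 2848 / 161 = 17.69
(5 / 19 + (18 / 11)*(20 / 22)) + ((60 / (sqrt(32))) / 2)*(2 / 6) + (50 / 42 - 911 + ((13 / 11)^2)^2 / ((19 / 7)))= -5300461982 / 5841759 + 5*sqrt(2) / 4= -905.57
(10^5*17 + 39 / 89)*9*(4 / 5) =12240003.16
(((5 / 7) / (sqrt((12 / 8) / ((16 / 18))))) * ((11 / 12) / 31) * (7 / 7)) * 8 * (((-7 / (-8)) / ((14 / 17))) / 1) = 935 * sqrt(3) / 11718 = 0.14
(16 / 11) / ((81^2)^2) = 16 / 473513931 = 0.00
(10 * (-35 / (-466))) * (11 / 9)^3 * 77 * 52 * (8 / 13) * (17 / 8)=1219595300 / 169857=7180.13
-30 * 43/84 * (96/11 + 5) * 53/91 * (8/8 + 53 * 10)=-913662495/14014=-65196.41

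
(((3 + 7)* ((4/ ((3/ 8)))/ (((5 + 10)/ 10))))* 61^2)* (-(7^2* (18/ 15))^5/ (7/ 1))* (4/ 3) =-22141369463980032/ 625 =-35426191142368.05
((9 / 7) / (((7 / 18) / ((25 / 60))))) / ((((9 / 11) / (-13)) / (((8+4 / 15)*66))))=-585156 / 49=-11941.96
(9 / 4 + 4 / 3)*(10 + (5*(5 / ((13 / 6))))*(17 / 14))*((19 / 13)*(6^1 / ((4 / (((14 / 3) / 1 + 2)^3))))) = 1785145000 / 31941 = 55888.83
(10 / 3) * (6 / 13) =20 / 13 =1.54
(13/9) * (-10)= -130/9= -14.44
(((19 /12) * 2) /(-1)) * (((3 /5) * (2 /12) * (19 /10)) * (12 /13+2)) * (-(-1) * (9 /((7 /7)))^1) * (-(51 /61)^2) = 53520777 /4837300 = 11.06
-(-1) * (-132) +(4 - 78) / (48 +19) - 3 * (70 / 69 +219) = -1222241 / 1541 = -793.15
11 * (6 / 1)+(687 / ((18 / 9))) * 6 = 2127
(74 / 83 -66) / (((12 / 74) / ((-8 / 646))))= 399896 / 80427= 4.97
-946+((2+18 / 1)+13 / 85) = -78697 / 85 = -925.85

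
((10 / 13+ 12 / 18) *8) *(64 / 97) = 7.58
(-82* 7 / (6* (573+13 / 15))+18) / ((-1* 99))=-153509 / 852192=-0.18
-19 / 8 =-2.38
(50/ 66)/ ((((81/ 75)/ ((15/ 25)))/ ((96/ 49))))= 4000/ 4851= 0.82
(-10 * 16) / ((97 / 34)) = -5440 / 97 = -56.08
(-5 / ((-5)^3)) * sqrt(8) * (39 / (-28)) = -39 * sqrt(2) / 350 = -0.16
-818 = -818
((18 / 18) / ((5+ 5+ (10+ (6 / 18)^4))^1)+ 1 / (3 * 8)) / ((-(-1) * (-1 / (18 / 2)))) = -10695 / 12968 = -0.82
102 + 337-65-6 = 368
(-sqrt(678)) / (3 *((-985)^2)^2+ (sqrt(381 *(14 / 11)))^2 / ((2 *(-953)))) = -10483 *sqrt(678) / 29604093180602958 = -0.00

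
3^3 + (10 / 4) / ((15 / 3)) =27.50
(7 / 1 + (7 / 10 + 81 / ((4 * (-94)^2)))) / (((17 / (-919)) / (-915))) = 228913955373 / 600848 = 380984.80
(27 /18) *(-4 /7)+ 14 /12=0.31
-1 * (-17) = 17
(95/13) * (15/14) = 1425/182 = 7.83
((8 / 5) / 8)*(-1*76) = -76 / 5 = -15.20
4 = 4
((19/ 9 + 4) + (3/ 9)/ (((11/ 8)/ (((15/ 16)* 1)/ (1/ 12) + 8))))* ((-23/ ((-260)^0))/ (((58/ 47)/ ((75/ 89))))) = -2621425/ 15486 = -169.28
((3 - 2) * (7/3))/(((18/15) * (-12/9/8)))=-35/3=-11.67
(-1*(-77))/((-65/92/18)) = -127512/65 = -1961.72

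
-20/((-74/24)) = 240/37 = 6.49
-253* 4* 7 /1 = -7084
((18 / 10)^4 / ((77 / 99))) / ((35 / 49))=59049 / 3125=18.90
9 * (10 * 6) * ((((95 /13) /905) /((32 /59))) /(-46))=-0.17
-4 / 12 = -1 / 3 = -0.33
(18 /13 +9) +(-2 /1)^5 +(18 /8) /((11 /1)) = -12247 /572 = -21.41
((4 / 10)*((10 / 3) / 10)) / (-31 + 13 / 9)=-3 / 665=-0.00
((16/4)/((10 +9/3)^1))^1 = 0.31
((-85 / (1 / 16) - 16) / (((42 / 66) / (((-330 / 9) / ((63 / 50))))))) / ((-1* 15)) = -16649600 / 3969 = -4194.91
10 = 10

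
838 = 838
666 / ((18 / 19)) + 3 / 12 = 2813 / 4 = 703.25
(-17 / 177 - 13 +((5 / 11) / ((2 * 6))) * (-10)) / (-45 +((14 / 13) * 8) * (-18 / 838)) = 285809537 / 958402962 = 0.30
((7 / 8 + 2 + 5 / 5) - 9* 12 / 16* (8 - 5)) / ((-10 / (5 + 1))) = 393 / 40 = 9.82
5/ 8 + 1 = 13/ 8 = 1.62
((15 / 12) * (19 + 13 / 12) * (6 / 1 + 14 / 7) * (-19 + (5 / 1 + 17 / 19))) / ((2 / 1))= -100015 / 76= -1315.99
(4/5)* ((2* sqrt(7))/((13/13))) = 8* sqrt(7)/5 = 4.23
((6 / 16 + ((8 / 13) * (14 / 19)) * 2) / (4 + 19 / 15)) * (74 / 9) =468605 / 234156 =2.00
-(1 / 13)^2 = -1 / 169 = -0.01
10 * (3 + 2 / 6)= 100 / 3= 33.33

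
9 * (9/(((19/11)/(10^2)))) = 89100/19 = 4689.47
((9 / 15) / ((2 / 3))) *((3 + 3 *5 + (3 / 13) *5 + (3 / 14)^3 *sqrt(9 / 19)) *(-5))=-2241 / 26 - 729 *sqrt(19) / 104272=-86.22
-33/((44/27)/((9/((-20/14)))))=127.58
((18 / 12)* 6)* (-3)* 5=-135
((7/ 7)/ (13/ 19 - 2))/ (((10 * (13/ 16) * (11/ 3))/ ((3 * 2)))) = -2736/ 17875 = -0.15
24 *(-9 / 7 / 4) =-54 / 7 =-7.71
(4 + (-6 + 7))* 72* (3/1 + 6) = 3240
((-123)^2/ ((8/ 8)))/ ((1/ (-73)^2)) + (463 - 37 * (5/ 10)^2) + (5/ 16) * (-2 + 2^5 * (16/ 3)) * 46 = 241875958/ 3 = 80625319.33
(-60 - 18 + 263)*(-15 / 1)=-2775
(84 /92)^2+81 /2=43731 /1058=41.33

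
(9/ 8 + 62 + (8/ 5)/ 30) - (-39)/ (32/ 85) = 400253/ 2400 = 166.77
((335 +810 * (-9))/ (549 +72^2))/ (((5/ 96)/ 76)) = -260224/ 147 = -1770.23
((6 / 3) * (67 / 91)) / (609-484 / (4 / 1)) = 67 / 22204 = 0.00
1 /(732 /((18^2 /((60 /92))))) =207 /305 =0.68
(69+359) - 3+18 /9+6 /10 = 2138 /5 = 427.60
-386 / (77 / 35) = -1930 / 11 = -175.45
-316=-316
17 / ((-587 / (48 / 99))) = -272 / 19371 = -0.01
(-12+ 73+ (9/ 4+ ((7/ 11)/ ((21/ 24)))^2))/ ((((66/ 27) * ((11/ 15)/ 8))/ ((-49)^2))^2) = 12972820506830100/ 1771561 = 7322818975.37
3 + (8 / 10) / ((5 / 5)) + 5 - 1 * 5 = 19 / 5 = 3.80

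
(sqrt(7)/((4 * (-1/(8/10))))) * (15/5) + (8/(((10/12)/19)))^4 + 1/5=691798081661/625 - 3 * sqrt(7)/5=1106876929.07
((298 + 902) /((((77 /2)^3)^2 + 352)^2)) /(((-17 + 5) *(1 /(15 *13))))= -0.00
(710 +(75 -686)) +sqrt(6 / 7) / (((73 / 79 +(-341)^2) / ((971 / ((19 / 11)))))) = 843799 * sqrt(42) / 1221774176 +99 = 99.00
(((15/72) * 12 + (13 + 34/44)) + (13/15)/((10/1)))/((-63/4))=-53986/51975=-1.04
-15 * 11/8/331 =-0.06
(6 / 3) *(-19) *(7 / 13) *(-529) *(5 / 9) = 703570 / 117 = 6013.42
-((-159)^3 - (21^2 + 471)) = 4020591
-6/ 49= -0.12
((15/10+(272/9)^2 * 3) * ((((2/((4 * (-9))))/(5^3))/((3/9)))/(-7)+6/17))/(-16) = -4666060333/77112000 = -60.51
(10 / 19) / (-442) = -5 / 4199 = -0.00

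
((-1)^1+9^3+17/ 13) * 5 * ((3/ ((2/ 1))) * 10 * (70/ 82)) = 24887625/ 533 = 46693.48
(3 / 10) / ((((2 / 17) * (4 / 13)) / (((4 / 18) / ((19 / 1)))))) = 221 / 2280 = 0.10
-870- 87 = -957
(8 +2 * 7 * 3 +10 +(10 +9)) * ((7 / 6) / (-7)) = -79 / 6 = -13.17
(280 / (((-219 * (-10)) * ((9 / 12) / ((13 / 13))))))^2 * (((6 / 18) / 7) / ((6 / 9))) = 896 / 431649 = 0.00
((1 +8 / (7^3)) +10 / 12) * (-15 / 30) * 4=-3821 / 1029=-3.71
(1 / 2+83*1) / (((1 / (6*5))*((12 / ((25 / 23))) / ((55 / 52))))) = 239.99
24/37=0.65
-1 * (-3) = 3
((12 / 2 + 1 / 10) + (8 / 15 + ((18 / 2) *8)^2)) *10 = 155719 / 3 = 51906.33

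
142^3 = 2863288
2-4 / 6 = 4 / 3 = 1.33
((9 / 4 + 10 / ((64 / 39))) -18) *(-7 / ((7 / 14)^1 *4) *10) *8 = 10815 / 4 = 2703.75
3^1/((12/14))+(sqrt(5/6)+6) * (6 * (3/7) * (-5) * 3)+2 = -3163/14 - 45 * sqrt(30)/7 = -261.14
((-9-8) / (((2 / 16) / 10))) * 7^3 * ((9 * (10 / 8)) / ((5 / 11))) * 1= -11545380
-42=-42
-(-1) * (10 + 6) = 16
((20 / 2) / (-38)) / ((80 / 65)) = -0.21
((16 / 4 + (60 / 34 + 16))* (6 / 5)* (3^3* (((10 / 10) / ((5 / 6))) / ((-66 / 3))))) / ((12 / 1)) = -2997 / 935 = -3.21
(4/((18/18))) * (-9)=-36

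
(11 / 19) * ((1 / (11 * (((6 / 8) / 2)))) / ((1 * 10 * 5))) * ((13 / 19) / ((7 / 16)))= 832 / 189525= 0.00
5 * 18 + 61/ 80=7261/ 80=90.76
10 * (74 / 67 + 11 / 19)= 21430 / 1273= 16.83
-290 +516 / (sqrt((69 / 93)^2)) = 9326 / 23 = 405.48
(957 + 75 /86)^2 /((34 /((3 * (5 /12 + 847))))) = 69006530241801 /1005856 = 68604780.65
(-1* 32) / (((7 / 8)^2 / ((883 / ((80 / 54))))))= -6103296 / 245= -24911.41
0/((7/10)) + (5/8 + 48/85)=809/680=1.19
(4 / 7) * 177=708 / 7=101.14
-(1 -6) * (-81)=-405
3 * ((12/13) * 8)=288/13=22.15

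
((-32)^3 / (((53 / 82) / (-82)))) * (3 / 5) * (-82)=-54201679872 / 265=-204534641.03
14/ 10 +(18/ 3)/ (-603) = 1397/ 1005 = 1.39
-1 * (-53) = 53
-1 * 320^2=-102400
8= 8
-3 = -3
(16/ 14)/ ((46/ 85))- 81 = -12701/ 161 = -78.89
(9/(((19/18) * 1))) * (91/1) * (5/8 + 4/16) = 51597/76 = 678.91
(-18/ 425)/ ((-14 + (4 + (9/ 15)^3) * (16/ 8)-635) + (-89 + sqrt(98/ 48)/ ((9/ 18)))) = 0.00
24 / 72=1 / 3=0.33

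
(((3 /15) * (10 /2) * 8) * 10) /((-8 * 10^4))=-1 /1000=-0.00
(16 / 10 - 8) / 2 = -16 / 5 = -3.20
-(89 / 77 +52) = -4093 / 77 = -53.16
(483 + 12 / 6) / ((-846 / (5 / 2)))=-2425 / 1692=-1.43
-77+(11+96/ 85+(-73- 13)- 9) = -13589/ 85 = -159.87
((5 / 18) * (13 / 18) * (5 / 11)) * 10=1625 / 1782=0.91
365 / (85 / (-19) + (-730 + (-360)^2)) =1387 / 489689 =0.00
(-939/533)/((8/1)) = -939/4264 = -0.22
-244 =-244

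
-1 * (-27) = 27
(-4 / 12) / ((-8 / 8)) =1 / 3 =0.33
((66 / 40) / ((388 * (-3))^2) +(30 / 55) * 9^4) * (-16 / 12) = -355578906361 / 74519280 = -4771.64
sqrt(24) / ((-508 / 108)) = -54 * sqrt(6) / 127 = -1.04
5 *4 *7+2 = 142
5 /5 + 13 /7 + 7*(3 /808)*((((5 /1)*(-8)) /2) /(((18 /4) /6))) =1530 /707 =2.16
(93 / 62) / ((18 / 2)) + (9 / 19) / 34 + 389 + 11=387775 / 969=400.18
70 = 70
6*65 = 390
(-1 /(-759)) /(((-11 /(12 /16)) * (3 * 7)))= -1 /233772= -0.00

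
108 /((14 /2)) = 108 /7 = 15.43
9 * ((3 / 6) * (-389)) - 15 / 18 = -5254 / 3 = -1751.33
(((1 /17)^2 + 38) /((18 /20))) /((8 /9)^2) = 494235 /9248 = 53.44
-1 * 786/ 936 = -131/ 156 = -0.84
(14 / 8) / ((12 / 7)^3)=2401 / 6912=0.35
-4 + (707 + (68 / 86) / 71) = 2146293 / 3053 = 703.01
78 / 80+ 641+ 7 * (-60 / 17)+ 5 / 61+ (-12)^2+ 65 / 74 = 1169839291 / 1534760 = 762.23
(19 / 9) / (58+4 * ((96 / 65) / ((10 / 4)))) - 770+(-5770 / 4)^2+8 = 734513558087 / 353124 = 2080044.28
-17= -17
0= 0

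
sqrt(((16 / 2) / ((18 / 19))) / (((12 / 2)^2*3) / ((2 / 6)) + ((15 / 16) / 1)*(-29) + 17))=8*sqrt(95399) / 15063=0.16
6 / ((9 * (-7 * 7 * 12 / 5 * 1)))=-5 / 882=-0.01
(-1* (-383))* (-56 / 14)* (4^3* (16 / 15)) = -1568768 / 15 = -104584.53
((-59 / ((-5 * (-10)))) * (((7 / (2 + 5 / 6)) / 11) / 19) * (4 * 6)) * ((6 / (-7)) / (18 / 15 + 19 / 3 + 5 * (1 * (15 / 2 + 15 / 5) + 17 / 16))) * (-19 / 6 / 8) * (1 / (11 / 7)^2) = -1248912 / 1774296205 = -0.00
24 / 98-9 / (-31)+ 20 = 31193 / 1519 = 20.54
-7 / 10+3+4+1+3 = 103 / 10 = 10.30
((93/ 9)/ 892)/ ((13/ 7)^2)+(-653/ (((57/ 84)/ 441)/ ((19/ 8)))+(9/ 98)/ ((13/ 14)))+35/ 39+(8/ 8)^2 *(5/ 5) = -1063576058047/ 1055236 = -1007903.50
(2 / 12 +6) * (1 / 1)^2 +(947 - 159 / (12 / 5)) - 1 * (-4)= 10691 / 12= 890.92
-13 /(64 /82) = -533 /32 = -16.66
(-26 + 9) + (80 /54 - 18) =-905 /27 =-33.52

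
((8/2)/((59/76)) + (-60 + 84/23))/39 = -1.31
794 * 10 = 7940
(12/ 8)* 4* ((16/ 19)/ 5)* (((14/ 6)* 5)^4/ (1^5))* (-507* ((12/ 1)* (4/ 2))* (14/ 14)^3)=-227800140.35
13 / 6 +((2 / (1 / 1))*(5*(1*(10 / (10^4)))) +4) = 1853 / 300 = 6.18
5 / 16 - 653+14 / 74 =-386279 / 592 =-652.50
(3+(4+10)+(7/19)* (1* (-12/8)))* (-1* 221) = -138125/38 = -3634.87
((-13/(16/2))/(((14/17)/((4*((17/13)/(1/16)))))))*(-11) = 12716/7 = 1816.57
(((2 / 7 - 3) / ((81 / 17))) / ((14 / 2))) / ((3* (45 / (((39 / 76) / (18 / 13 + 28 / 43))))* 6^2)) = -123539 / 29268358560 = -0.00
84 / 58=42 / 29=1.45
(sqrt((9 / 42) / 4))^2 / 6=1 / 112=0.01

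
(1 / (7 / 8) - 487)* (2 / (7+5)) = -80.98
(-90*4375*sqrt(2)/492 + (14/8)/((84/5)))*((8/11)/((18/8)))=10/297 - 350000*sqrt(2)/1353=-365.80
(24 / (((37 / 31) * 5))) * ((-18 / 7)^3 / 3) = -1446336 / 63455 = -22.79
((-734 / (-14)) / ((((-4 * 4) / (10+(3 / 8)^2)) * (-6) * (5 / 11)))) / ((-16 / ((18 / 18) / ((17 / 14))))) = -2620013 / 4177920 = -0.63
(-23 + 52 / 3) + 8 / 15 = -77 / 15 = -5.13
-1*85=-85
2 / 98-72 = -3527 / 49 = -71.98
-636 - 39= -675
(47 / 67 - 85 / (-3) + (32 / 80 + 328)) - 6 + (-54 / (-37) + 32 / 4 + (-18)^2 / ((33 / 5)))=167698294 / 409035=409.99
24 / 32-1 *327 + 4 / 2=-1297 / 4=-324.25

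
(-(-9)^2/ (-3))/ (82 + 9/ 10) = 270/ 829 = 0.33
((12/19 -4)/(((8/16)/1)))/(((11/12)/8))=-12288/209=-58.79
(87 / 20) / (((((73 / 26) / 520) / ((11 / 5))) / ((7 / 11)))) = 1127.90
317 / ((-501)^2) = 317 / 251001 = 0.00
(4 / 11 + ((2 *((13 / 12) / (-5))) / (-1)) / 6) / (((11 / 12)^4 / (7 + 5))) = 5965056 / 805255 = 7.41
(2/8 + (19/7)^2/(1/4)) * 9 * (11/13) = 576675/2548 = 226.32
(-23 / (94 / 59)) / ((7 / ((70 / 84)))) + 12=40591 / 3948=10.28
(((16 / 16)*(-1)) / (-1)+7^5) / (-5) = -16808 / 5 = -3361.60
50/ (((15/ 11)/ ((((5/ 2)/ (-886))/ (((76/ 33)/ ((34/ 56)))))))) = -51425/ 1885408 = -0.03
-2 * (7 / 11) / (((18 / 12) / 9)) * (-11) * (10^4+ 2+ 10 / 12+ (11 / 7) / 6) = 840260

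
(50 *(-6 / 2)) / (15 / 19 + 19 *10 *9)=-190 / 2167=-0.09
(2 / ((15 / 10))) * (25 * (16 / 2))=800 / 3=266.67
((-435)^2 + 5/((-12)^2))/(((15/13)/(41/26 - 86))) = -11962049795/864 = -13844965.04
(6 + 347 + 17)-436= -66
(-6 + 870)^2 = 746496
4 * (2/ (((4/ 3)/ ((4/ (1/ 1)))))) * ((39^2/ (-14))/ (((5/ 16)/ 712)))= -207926784/ 35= -5940765.26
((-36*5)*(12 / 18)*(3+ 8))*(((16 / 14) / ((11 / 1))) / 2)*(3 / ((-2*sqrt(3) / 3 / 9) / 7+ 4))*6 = -14696640 / 47627- 38880*sqrt(3) / 47627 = -309.99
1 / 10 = 0.10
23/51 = 0.45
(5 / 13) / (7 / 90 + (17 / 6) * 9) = 225 / 14963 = 0.02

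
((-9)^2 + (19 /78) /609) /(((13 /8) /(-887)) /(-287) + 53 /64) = 4477715677664 /45779241573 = 97.81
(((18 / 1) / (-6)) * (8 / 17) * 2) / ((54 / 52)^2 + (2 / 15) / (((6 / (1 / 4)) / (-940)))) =292032 / 428587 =0.68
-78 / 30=-13 / 5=-2.60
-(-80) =80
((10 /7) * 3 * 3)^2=8100 /49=165.31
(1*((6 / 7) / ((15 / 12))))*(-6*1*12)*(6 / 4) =-2592 / 35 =-74.06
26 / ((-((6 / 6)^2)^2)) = -26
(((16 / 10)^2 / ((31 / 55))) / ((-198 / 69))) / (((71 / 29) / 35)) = -149408 / 6603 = -22.63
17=17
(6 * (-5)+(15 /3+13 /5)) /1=-112 /5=-22.40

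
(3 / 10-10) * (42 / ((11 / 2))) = -74.07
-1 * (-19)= 19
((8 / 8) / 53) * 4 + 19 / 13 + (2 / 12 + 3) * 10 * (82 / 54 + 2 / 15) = 3005072 / 55809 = 53.85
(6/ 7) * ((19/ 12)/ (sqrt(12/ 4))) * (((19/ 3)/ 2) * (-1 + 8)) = 361 * sqrt(3)/ 36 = 17.37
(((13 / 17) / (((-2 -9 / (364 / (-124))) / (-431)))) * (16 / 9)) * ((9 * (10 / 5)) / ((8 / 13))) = -26513396 / 1649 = -16078.47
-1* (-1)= 1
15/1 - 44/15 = 181/15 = 12.07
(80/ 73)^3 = 512000/ 389017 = 1.32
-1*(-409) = 409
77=77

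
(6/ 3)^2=4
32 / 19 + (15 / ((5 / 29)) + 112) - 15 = 3528 / 19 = 185.68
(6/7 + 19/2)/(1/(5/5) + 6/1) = 145/98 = 1.48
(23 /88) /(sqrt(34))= 23* sqrt(34) /2992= 0.04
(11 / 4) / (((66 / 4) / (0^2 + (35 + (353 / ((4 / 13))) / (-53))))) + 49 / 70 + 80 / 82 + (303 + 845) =300369767 / 260760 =1151.90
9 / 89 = 0.10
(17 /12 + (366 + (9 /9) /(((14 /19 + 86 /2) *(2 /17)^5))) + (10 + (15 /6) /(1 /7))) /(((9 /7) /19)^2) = 73662709547 /239328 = 307789.77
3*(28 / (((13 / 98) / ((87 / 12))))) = 59682 / 13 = 4590.92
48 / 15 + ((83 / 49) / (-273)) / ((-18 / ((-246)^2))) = 1609262 / 66885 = 24.06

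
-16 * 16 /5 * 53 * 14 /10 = -94976 /25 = -3799.04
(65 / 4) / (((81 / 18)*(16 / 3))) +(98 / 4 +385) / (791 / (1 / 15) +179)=205543 / 289056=0.71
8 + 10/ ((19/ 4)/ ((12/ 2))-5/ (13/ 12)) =6424/ 1193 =5.38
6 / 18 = 1 / 3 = 0.33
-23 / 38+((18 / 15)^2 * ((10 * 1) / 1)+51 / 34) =1453 / 95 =15.29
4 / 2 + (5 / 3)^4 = 9.72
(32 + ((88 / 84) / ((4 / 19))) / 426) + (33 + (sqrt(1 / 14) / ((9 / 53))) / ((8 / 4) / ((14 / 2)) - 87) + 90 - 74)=1449461 / 17892 - 53 *sqrt(14) / 10926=80.99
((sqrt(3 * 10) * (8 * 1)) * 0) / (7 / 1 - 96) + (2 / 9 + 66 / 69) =244 / 207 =1.18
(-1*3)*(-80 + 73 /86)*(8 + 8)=163368 /43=3799.26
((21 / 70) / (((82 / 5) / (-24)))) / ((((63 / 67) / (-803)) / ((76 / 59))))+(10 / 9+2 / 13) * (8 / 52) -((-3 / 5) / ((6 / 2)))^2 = 311058568907 / 643877325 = 483.10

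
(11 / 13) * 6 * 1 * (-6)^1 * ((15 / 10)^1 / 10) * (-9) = 2673 / 65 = 41.12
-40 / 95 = -8 / 19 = -0.42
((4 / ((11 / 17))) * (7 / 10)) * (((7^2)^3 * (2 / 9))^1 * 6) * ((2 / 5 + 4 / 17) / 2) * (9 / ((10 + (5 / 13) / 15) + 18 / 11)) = 20812578696 / 125075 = 166400.79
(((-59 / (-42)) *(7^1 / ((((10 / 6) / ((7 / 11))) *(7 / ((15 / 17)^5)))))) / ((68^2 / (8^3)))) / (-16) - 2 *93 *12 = -10074644060121 / 4513725403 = -2232.00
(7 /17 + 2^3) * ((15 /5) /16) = 429 /272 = 1.58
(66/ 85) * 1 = 66/ 85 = 0.78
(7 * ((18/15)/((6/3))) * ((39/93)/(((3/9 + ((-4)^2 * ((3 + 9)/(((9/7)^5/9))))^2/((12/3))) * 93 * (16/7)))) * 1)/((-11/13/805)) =-6376850372529/48923644981435664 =-0.00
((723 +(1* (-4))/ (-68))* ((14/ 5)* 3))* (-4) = -2065056/ 85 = -24294.78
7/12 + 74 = 895/12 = 74.58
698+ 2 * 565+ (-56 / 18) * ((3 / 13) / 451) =32152664 / 17589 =1828.00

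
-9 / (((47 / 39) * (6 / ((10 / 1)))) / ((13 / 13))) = -585 / 47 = -12.45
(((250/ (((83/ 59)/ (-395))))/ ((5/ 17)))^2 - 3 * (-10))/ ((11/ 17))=6670908558075890/ 75779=88031097772.15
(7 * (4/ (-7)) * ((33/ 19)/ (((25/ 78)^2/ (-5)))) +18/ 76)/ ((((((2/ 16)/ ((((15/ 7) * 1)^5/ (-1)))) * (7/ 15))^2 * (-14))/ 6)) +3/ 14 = -320319618238921629543/ 3681782395466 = -87001235.77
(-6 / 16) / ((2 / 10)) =-15 / 8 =-1.88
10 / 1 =10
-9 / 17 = -0.53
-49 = -49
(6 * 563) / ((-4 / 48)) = -40536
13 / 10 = 1.30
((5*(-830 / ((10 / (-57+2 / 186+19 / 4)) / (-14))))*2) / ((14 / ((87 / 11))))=-233876155 / 682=-342926.91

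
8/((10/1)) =4/5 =0.80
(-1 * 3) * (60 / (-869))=180 / 869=0.21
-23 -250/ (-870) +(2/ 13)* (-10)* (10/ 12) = -9046/ 377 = -23.99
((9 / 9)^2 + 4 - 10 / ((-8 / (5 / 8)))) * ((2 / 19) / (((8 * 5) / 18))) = 333 / 1216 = 0.27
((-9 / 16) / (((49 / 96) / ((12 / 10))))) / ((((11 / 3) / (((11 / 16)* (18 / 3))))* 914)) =-729 / 447860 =-0.00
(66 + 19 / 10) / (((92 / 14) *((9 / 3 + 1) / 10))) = 4753 / 184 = 25.83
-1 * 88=-88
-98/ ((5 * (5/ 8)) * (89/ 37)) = -29008/ 2225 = -13.04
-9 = -9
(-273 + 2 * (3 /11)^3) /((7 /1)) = -363309 /9317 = -38.99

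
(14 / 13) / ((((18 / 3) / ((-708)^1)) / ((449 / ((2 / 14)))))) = -5192236 / 13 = -399402.77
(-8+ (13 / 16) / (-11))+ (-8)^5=-32776.07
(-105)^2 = 11025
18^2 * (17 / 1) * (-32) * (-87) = 15334272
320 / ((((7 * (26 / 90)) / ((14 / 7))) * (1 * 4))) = 7200 / 91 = 79.12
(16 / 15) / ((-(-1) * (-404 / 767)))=-3068 / 1515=-2.03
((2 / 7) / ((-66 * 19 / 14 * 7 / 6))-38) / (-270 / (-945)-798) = 27799 / 583528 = 0.05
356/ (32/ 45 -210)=-8010/ 4709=-1.70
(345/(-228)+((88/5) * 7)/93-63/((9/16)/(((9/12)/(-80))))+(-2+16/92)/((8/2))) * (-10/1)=-164617/40641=-4.05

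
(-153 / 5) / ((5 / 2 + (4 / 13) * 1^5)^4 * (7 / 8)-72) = 559338624 / 322152445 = 1.74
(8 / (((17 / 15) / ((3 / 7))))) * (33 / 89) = 11880 / 10591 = 1.12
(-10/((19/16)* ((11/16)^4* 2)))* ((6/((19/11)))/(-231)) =10485760/36997807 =0.28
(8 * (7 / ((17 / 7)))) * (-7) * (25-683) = 1805552 / 17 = 106208.94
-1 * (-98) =98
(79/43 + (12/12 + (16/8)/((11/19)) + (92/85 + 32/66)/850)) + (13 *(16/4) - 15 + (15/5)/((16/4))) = 9030941681/205045500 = 44.04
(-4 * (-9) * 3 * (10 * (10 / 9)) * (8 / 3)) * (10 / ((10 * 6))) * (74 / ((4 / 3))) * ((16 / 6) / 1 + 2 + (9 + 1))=1302400 / 3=434133.33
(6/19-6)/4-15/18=-257/114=-2.25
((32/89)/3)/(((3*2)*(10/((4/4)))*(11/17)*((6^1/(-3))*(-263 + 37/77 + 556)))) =-238/45252495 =-0.00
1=1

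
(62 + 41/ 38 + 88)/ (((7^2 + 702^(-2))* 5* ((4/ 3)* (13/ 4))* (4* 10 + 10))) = 0.00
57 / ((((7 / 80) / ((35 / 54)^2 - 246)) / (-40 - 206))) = 22314018760 / 567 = 39354530.44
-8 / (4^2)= -1 / 2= -0.50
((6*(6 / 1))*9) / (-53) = -6.11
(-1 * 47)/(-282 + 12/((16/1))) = 188/1125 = 0.17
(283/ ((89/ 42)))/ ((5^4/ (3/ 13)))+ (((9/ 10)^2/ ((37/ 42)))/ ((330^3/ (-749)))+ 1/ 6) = 1845757575163/ 8546816850000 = 0.22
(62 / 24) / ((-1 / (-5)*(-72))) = -155 / 864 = -0.18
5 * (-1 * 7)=-35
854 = 854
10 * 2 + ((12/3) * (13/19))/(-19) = 7168/361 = 19.86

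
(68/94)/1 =34/47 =0.72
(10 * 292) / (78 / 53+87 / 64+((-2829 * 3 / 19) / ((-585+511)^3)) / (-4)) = 9532294868480 / 9241094799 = 1031.51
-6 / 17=-0.35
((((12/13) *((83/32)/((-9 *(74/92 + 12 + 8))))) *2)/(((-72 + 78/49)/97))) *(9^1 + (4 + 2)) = 394499/746460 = 0.53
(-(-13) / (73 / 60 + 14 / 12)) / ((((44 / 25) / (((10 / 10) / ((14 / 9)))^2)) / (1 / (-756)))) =-1125 / 664048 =-0.00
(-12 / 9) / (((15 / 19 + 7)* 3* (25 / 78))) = -494 / 2775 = -0.18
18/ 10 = 9/ 5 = 1.80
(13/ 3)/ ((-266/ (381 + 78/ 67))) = -110955/ 17822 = -6.23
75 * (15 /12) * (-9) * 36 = -30375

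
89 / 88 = 1.01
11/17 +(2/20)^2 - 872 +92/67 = -99089561/113900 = -869.97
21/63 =0.33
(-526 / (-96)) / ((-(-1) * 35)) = 0.16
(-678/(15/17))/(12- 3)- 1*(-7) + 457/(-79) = -299198/3555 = -84.16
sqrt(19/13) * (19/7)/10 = 19 * sqrt(247)/910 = 0.33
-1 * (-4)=4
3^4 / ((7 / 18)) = 1458 / 7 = 208.29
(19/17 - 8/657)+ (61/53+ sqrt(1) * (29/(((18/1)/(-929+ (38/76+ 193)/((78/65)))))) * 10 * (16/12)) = -29284380935/1775871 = -16490.15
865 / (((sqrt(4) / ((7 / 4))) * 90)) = 1211 / 144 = 8.41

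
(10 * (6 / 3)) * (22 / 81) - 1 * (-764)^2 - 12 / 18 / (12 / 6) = -47278963 / 81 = -583690.90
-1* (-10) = 10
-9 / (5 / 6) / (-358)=27 / 895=0.03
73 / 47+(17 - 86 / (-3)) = 6658 / 141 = 47.22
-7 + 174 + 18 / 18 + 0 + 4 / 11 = 1852 / 11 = 168.36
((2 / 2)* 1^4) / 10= 1 / 10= 0.10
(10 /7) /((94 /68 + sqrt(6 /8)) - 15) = -0.11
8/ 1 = 8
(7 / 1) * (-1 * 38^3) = -384104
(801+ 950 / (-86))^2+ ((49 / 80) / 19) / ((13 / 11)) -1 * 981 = 623045.54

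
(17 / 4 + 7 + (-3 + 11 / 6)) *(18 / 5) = 363 / 10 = 36.30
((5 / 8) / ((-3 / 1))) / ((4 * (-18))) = 5 / 1728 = 0.00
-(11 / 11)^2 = -1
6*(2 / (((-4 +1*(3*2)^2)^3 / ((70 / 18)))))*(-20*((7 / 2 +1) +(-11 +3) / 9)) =-0.10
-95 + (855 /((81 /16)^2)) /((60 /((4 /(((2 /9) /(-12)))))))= -17423 /81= -215.10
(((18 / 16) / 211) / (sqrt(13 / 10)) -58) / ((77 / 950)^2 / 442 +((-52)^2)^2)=-797810000 / 100573799327101 +34520625 * sqrt(130) / 615411078082531019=-0.00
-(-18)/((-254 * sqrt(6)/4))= -6 * sqrt(6)/127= -0.12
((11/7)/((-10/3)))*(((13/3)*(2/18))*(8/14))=-286/2205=-0.13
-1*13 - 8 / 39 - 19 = -1256 / 39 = -32.21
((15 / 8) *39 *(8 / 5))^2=13689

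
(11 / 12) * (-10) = -55 / 6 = -9.17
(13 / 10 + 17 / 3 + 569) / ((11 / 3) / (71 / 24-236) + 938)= 96641447 / 157384380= 0.61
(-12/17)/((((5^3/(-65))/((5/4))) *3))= 13/85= 0.15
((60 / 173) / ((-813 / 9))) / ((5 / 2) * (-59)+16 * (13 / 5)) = 600 / 16549699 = 0.00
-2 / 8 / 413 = -1 / 1652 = -0.00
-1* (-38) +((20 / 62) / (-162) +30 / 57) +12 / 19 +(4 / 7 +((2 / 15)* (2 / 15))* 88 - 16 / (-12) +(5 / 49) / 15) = 2491559248 / 58443525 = 42.63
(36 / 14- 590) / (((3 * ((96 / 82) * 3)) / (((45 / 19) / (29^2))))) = -52685 / 335559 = -0.16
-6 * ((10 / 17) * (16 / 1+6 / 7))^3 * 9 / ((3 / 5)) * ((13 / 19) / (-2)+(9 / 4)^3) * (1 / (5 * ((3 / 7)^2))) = -689816716250 / 653429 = -1055687.33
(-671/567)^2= 450241/321489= 1.40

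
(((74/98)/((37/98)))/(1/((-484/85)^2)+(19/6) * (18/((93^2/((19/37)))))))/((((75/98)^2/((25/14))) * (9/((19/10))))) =37.61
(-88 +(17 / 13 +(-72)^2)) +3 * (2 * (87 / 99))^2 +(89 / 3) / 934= 7502534605 / 1469182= 5106.61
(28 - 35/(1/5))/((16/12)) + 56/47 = -109.06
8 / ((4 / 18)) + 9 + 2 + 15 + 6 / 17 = 62.35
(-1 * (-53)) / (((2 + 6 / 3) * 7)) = 53 / 28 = 1.89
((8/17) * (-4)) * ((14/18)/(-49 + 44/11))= 224/6885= 0.03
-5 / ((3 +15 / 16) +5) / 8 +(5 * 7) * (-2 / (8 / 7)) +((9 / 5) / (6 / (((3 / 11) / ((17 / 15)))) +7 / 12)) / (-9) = -61.33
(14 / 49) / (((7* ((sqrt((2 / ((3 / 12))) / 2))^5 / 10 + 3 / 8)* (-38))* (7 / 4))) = -160 / 931931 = -0.00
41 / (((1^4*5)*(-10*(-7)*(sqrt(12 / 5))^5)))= 41*sqrt(15) / 12096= 0.01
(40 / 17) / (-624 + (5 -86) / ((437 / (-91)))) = -17480 / 4510389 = -0.00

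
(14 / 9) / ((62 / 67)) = 469 / 279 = 1.68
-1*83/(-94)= 83/94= 0.88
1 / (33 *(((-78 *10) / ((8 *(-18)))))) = 4 / 715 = 0.01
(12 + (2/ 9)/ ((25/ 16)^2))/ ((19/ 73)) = 46.45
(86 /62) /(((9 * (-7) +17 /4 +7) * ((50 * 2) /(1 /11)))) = -0.00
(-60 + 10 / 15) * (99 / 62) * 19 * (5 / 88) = -25365 / 248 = -102.28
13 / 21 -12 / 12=-8 / 21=-0.38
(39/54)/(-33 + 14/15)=-5/222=-0.02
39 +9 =48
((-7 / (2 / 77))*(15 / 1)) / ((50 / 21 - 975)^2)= -713097 / 166872250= -0.00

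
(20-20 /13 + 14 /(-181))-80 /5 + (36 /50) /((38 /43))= 3575361 /1117675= 3.20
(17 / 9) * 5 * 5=425 / 9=47.22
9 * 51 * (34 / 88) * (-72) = -140454 / 11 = -12768.55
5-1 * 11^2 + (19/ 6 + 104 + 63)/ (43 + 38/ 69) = -673677/ 6010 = -112.09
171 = 171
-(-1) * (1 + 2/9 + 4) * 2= 94/9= 10.44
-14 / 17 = -0.82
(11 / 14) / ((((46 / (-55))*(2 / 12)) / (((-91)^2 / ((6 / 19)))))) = -13598585 / 92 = -147810.71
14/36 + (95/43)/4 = 1457/1548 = 0.94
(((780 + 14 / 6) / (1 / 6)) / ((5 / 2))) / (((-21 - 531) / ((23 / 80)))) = -2347 / 2400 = -0.98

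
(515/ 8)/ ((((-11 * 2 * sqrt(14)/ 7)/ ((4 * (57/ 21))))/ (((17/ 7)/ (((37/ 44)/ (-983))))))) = 163517135 * sqrt(14)/ 3626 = 168732.79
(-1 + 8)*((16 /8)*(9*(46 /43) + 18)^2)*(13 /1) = 138920.83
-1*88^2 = -7744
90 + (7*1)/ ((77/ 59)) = 1049/ 11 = 95.36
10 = 10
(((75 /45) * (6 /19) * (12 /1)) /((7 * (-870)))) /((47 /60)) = -0.00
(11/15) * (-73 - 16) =-979/15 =-65.27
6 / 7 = 0.86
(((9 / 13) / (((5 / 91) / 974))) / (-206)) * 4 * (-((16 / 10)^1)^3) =62834688 / 64375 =976.07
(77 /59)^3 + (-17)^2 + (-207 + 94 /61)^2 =32482687051875 /764215259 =42504.63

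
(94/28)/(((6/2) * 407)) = 47/17094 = 0.00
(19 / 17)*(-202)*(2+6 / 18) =-26866 / 51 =-526.78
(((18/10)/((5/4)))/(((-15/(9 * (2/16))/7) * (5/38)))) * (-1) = 3591/625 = 5.75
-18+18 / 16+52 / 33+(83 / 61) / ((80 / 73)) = -2263843 / 161040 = -14.06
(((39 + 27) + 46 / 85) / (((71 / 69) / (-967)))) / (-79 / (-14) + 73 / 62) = -10236575937 / 1116475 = -9168.66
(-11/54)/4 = -11/216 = -0.05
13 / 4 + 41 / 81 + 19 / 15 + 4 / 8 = 8947 / 1620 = 5.52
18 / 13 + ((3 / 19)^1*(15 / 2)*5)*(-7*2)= -20133 / 247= -81.51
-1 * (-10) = 10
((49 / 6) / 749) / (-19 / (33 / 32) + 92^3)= 77 / 5498964544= 0.00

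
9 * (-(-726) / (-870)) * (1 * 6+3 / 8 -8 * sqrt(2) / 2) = -55539 / 1160+4356 * sqrt(2) / 145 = -5.39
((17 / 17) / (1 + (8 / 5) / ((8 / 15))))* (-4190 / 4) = -2095 / 8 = -261.88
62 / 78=31 / 39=0.79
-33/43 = -0.77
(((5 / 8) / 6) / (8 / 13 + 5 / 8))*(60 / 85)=130 / 2193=0.06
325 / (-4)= -325 / 4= -81.25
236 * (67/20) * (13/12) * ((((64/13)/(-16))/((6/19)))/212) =-75107/19080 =-3.94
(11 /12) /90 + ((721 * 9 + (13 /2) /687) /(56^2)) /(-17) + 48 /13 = 3.58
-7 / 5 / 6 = -7 / 30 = -0.23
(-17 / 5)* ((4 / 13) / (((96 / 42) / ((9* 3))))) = -3213 / 260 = -12.36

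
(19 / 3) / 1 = 19 / 3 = 6.33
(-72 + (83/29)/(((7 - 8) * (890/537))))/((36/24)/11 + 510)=-6977267/48277605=-0.14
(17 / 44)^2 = 0.15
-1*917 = -917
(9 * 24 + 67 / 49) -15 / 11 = 216.00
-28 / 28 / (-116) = 1 / 116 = 0.01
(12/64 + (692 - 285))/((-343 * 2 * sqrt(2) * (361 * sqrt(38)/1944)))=-1583145 * sqrt(19)/18821096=-0.37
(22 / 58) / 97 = 11 / 2813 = 0.00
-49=-49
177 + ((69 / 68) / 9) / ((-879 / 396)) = 881384 / 4981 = 176.95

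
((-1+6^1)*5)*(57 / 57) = 25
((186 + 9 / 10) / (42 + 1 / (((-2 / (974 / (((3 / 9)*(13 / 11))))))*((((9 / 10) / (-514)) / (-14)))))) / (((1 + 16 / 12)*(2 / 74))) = -1155843 / 3854880820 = -0.00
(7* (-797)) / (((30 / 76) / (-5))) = 212002 / 3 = 70667.33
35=35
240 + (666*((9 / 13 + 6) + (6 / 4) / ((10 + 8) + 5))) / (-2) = -2010.26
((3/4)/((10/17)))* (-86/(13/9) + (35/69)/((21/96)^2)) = -2611897/41860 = -62.40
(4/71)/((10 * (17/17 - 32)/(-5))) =0.00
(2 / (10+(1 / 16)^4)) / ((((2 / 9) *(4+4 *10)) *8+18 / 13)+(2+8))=3833856 / 1717701181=0.00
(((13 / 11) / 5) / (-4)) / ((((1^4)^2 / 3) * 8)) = -39 / 1760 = -0.02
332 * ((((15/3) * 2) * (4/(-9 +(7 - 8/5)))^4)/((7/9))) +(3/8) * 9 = 265737781/40824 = 6509.35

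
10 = 10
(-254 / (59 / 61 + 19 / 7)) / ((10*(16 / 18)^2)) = -8.73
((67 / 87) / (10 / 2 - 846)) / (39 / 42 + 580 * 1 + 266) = -938 / 867541119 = -0.00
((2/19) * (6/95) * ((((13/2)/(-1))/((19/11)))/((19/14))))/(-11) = 1092/651605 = 0.00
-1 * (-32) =32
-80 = -80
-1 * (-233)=233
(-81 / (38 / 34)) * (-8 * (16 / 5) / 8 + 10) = -46818 / 95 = -492.82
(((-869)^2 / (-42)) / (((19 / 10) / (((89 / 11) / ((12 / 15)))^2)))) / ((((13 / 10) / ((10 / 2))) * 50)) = -6179370125 / 82992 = -74457.42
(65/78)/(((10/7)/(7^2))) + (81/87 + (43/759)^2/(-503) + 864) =30033853870399/33613174188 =893.51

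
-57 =-57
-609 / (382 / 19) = -30.29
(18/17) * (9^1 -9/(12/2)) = 135/17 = 7.94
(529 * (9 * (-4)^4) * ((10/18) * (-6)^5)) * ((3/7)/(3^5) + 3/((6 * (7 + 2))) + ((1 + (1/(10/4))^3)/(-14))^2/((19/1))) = -6636934146048/21875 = -303402703.82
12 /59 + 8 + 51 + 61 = 7092 /59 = 120.20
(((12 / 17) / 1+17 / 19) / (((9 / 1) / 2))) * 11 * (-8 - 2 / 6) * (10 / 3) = -2843500 / 26163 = -108.68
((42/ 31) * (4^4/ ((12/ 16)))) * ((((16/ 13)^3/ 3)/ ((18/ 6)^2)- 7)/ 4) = -1473515008/ 1838889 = -801.31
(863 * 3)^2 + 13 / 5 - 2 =33514608 / 5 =6702921.60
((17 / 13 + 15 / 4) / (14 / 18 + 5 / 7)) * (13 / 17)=2.59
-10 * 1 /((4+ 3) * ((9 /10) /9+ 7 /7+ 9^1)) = -100 /707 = -0.14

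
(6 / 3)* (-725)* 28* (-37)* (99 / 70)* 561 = 1191866940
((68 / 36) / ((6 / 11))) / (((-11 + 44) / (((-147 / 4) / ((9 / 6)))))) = -833 / 324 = -2.57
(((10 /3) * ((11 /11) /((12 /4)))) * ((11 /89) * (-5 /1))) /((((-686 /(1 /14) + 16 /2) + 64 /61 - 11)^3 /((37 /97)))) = 0.00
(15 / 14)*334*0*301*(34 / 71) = 0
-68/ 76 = -17/ 19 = -0.89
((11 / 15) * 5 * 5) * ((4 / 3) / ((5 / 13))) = 572 / 9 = 63.56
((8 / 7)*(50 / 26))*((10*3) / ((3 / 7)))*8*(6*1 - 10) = -64000 / 13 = -4923.08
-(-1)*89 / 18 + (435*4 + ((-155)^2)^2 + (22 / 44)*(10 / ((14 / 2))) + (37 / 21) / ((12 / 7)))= 145454997665 / 252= 577202371.69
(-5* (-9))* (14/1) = 630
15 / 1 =15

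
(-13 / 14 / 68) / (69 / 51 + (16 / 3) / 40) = -195 / 21224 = -0.01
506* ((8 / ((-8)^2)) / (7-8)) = -253 / 4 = -63.25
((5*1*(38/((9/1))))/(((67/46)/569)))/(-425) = -994612/51255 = -19.41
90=90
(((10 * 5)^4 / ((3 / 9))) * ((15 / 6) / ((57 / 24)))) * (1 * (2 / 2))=375000000 / 19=19736842.11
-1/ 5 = -0.20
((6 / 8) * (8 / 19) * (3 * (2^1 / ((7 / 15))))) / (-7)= -540 / 931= -0.58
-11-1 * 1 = -12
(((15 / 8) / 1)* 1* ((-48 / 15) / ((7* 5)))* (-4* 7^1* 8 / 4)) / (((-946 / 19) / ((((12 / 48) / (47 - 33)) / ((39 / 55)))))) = -19 / 3913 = -0.00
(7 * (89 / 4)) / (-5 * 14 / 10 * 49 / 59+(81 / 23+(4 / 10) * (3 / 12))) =-603865 / 8498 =-71.06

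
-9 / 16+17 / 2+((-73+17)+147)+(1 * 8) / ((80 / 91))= 8643 / 80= 108.04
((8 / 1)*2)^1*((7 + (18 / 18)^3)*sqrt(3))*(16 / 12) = 512*sqrt(3) / 3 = 295.60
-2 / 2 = -1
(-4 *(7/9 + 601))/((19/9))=-21664/19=-1140.21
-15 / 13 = -1.15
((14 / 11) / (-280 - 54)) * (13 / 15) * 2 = -182 / 27555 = -0.01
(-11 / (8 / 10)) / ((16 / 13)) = -715 / 64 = -11.17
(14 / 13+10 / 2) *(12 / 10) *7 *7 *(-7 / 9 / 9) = -54194 / 1755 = -30.88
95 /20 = 19 /4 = 4.75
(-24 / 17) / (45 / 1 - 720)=8 / 3825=0.00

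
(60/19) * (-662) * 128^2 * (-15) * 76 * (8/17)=312370790400/17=18374752376.47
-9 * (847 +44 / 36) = -7634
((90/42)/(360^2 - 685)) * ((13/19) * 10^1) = 390/3429139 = 0.00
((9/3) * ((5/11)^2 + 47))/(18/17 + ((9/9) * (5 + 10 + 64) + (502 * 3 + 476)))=32368/471295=0.07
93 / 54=31 / 18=1.72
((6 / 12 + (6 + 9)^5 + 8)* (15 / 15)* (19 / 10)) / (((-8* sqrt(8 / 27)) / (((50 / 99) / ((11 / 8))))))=-144282865* sqrt(6) / 2904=-121700.89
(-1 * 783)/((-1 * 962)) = 783/962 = 0.81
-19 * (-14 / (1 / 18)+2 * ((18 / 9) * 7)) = 4256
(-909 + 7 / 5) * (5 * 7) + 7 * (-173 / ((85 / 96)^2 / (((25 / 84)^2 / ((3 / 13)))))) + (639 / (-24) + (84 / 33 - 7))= -17298589067 / 534072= -32389.99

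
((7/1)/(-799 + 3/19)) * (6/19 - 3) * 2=357/7589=0.05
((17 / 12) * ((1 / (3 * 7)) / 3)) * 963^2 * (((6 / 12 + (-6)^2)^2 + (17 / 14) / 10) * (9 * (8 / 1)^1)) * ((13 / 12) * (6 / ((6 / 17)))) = 18052801850421 / 490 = 36842452755.96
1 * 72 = 72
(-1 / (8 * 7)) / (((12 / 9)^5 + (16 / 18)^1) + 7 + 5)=-243 / 232736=-0.00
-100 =-100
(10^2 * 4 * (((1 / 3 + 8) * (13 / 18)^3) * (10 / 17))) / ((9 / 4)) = 109850000 / 334611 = 328.29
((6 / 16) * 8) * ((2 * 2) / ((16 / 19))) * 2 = 57 / 2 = 28.50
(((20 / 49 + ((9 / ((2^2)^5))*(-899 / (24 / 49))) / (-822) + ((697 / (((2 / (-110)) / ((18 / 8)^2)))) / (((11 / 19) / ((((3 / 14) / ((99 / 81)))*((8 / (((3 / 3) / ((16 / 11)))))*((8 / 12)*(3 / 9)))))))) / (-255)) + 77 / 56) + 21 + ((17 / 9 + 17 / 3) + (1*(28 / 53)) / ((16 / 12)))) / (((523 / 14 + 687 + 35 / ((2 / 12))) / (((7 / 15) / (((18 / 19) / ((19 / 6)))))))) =287249102790753643 / 274536577973256192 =1.05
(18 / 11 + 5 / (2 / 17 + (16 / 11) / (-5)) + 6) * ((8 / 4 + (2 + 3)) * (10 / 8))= -1323595 / 7128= -185.69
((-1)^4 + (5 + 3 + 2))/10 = 11/10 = 1.10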